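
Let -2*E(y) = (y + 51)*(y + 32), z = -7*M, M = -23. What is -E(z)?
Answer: 20458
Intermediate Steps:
z = 161 (z = -7*(-23) = 161)
E(y) = -(32 + y)*(51 + y)/2 (E(y) = -(y + 51)*(y + 32)/2 = -(51 + y)*(32 + y)/2 = -(32 + y)*(51 + y)/2)
-E(z) = -(-816 - 83/2*161 - ½*161²) = -(-816 - 13363/2 - ½*25921) = -(-816 - 13363/2 - 25921/2) = -1*(-20458) = 20458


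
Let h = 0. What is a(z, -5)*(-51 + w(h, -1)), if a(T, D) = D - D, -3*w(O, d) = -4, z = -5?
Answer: 0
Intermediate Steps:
w(O, d) = 4/3 (w(O, d) = -⅓*(-4) = 4/3)
a(T, D) = 0
a(z, -5)*(-51 + w(h, -1)) = 0*(-51 + 4/3) = 0*(-149/3) = 0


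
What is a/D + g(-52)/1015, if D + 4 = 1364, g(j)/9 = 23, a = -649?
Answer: -75443/276080 ≈ -0.27326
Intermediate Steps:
g(j) = 207 (g(j) = 9*23 = 207)
D = 1360 (D = -4 + 1364 = 1360)
a/D + g(-52)/1015 = -649/1360 + 207/1015 = -75443/276080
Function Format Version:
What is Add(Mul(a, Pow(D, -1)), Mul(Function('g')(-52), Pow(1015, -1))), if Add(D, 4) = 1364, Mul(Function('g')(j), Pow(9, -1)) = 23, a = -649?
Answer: Rational(-75443, 276080) ≈ -0.27326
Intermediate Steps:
Function('g')(j) = 207 (Function('g')(j) = Mul(9, 23) = 207)
D = 1360 (D = Add(-4, 1364) = 1360)
Add(Mul(a, Pow(D, -1)), Mul(Function('g')(-52), Pow(1015, -1))) = Add(Mul(-649, Pow(1360, -1)), Mul(207, Pow(1015, -1))) = Add(Mul(-649, Rational(1, 1360)), Mul(207, Rational(1, 1015))) = Add(Rational(-649, 1360), Rational(207, 1015)) = Rational(-75443, 276080)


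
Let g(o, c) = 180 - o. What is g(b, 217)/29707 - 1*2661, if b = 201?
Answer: -79050348/29707 ≈ -2661.0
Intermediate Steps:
g(b, 217)/29707 - 1*2661 = (180 - 1*201)/29707 - 1*2661 = (180 - 201)*(1/29707) - 2661 = -21*1/29707 - 2661 = -21/29707 - 2661 = -79050348/29707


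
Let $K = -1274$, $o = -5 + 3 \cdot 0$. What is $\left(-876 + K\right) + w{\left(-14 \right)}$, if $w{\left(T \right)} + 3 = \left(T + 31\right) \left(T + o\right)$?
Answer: $-2476$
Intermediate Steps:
$o = -5$ ($o = -5 + 0 = -5$)
$w{\left(T \right)} = -3 + \left(-5 + T\right) \left(31 + T\right)$ ($w{\left(T \right)} = -3 + \left(T + 31\right) \left(T - 5\right) = -3 + \left(31 + T\right) \left(-5 + T\right) = -3 + \left(-5 + T\right) \left(31 + T\right)$)
$\left(-876 + K\right) + w{\left(-14 \right)} = \left(-876 - 1274\right) + \left(-158 + \left(-14\right)^{2} + 26 \left(-14\right)\right) = -2150 - 326 = -2476$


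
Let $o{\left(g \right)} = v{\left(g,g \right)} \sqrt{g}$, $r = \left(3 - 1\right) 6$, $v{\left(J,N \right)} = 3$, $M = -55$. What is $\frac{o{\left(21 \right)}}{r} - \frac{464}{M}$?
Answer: $\frac{464}{55} + \frac{\sqrt{21}}{4} \approx 9.582$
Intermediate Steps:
$r = 12$ ($r = 2 \cdot 6 = 12$)
$o{\left(g \right)} = 3 \sqrt{g}$
$\frac{o{\left(21 \right)}}{r} - \frac{464}{M} = \frac{3 \sqrt{21}}{12} - \frac{464}{-55} = 3 \sqrt{21} \cdot \frac{1}{12} - - \frac{464}{55} = \frac{\sqrt{21}}{4} + \frac{464}{55} = \frac{464}{55} + \frac{\sqrt{21}}{4}$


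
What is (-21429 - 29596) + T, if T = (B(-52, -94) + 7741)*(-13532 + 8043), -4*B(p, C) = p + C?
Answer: -85483445/2 ≈ -4.2742e+7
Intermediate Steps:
B(p, C) = -C/4 - p/4 (B(p, C) = -(p + C)/4 = -(C + p)/4 = -C/4 - p/4)
T = -85381395/2 (T = ((-¼*(-94) - ¼*(-52)) + 7741)*(-13532 + 8043) = ((47/2 + 13) + 7741)*(-5489) = (73/2 + 7741)*(-5489) = (15555/2)*(-5489) = -85381395/2 ≈ -4.2691e+7)
(-21429 - 29596) + T = (-21429 - 29596) - 85381395/2 = -51025 - 85381395/2 = -85483445/2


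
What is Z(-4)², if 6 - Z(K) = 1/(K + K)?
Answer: 2401/64 ≈ 37.516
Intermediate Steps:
Z(K) = 6 - 1/(2*K) (Z(K) = 6 - 1/(K + K) = 6 - 1/(2*K))
Z(-4)² = (6 - ½/(-4))² = (6 - ½*(-¼))² = (6 + ⅛)² = (49/8)² = 2401/64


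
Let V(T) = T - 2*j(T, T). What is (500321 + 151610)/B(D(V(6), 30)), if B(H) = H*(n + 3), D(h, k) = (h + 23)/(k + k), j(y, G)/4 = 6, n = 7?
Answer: -3911586/19 ≈ -2.0587e+5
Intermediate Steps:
j(y, G) = 24 (j(y, G) = 4*6 = 24)
V(T) = -48 + T (V(T) = T - 2*24 = T - 48 = -48 + T)
D(h, k) = (23 + h)/(2*k) (D(h, k) = (23 + h)/((2*k)) = (23 + h)*(1/(2*k)) = (23 + h)/(2*k))
B(H) = 10*H (B(H) = H*(7 + 3) = H*10 = 10*H)
(500321 + 151610)/B(D(V(6), 30)) = (500321 + 151610)/((10*((½)*(23 + (-48 + 6))/30))) = 651931/((10*((½)*(1/30)*(23 - 42)))) = 651931/((10*((½)*(1/30)*(-19)))) = 651931/((10*(-19/60))) = 651931/(-19/6) = 651931*(-6/19) = -3911586/19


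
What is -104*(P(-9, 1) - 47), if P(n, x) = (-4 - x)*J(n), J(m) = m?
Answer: 208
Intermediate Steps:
P(n, x) = n*(-4 - x) (P(n, x) = (-4 - x)*n = n*(-4 - x))
-104*(P(-9, 1) - 47) = -104*(-1*(-9)*(4 + 1) - 47) = -104*(-1*(-9)*5 - 47) = -104*(45 - 47) = -104*(-2) = 208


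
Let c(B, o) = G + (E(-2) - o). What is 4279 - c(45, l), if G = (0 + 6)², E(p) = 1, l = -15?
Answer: 4227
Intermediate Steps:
G = 36 (G = 6² = 36)
c(B, o) = 37 - o (c(B, o) = 36 + (1 - o) = 37 - o)
4279 - c(45, l) = 4279 - (37 - 1*(-15)) = 4279 - (37 + 15) = 4279 - 1*52 = 4279 - 52 = 4227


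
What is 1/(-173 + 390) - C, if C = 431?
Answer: -93526/217 ≈ -431.00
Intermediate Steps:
1/(-173 + 390) - C = 1/(-173 + 390) - 1*431 = 1/217 - 431 = -93526/217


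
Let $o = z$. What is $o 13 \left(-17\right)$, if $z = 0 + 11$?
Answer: $-2431$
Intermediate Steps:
$z = 11$
$o = 11$
$o 13 \left(-17\right) = 11 \cdot 13 \left(-17\right) = 143 \left(-17\right) = -2431$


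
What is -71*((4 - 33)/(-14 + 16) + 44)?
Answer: -4189/2 ≈ -2094.5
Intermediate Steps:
-71*((4 - 33)/(-14 + 16) + 44) = -71*(-29/2 + 44) = -71*59/2 = -4189/2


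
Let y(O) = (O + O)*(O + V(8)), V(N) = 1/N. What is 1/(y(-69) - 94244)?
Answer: -4/338957 ≈ -1.1801e-5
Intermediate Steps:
y(O) = 2*O*(⅛ + O) (y(O) = (O + O)*(O + 1/8) = (2*O)*(O + ⅛) = (2*O)*(⅛ + O) = 2*O*(⅛ + O))
1/(y(-69) - 94244) = 1/((¼)*(-69)*(1 + 8*(-69)) - 94244) = 1/((¼)*(-69)*(1 - 552) - 94244) = 1/((¼)*(-69)*(-551) - 94244) = 1/(38019/4 - 94244) = 1/(-338957/4) = -4/338957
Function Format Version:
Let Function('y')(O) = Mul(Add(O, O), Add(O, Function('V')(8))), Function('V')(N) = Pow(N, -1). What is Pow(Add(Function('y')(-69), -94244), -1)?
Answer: Rational(-4, 338957) ≈ -1.1801e-5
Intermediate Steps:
Function('y')(O) = Mul(2, O, Add(Rational(1, 8), O)) (Function('y')(O) = Mul(Add(O, O), Add(O, Pow(8, -1))) = Mul(Mul(2, O), Add(O, Rational(1, 8))) = Mul(Mul(2, O), Add(Rational(1, 8), O)) = Mul(2, O, Add(Rational(1, 8), O)))
Pow(Add(Function('y')(-69), -94244), -1) = Pow(Add(Mul(Rational(1, 4), -69, Add(1, Mul(8, -69))), -94244), -1) = Pow(Add(Mul(Rational(1, 4), -69, Add(1, -552)), -94244), -1) = Pow(Add(Mul(Rational(1, 4), -69, -551), -94244), -1) = Pow(Add(Rational(38019, 4), -94244), -1) = Pow(Rational(-338957, 4), -1) = Rational(-4, 338957)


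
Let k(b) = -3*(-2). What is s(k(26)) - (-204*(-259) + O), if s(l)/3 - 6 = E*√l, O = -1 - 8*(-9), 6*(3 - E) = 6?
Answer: -52889 + 6*√6 ≈ -52874.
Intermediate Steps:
E = 2 (E = 3 - ⅙*6 = 3 - 1 = 2)
O = 71 (O = -1 + 72 = 71)
k(b) = 6
s(l) = 18 + 6*√l (s(l) = 18 + 3*(2*√l) = 18 + 6*√l)
s(k(26)) - (-204*(-259) + O) = (18 + 6*√6) - (-204*(-259) + 71) = (18 + 6*√6) - (52836 + 71) = (18 + 6*√6) - 1*52907 = (18 + 6*√6) - 52907 = -52889 + 6*√6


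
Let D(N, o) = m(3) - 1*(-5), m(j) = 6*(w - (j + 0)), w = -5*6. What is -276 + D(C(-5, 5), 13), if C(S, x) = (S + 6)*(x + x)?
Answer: -469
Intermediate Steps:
w = -30
C(S, x) = 2*x*(6 + S) (C(S, x) = (6 + S)*(2*x) = 2*x*(6 + S))
m(j) = -180 - 6*j (m(j) = 6*(-30 - (j + 0)) = 6*(-30 - j) = -180 - 6*j)
D(N, o) = -193 (D(N, o) = (-180 - 6*3) - 1*(-5) = (-180 - 18) + 5 = -198 + 5 = -193)
-276 + D(C(-5, 5), 13) = -276 - 193 = -469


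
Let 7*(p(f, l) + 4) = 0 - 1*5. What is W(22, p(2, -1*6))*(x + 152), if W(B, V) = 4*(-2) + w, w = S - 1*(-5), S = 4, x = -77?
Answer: 75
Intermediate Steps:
w = 9 (w = 4 - 1*(-5) = 4 + 5 = 9)
p(f, l) = -33/7 (p(f, l) = -4 + (0 - 1*5)/7 = -4 + (0 - 5)/7 = -4 + (1/7)*(-5) = -4 - 5/7 = -33/7)
W(B, V) = 1 (W(B, V) = 4*(-2) + 9 = -8 + 9 = 1)
W(22, p(2, -1*6))*(x + 152) = 1*(-77 + 152) = 1*75 = 75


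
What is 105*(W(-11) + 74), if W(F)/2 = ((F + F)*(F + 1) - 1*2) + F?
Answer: 51240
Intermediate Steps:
W(F) = -4 + 2*F + 4*F*(1 + F) (W(F) = 2*(((F + F)*(F + 1) - 1*2) + F) = 2*(((2*F)*(1 + F) - 2) + F) = 2*((2*F*(1 + F) - 2) + F) = 2*((-2 + 2*F*(1 + F)) + F) = 2*(-2 + F + 2*F*(1 + F)) = -4 + 2*F + 4*F*(1 + F))
105*(W(-11) + 74) = 105*((-4 + 4*(-11)**2 + 6*(-11)) + 74) = 105*((-4 + 4*121 - 66) + 74) = 105*((-4 + 484 - 66) + 74) = 105*(414 + 74) = 105*488 = 51240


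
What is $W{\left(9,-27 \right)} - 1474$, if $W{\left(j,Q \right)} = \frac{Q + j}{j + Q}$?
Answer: $-1473$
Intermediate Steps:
$W{\left(j,Q \right)} = 1$ ($W{\left(j,Q \right)} = \frac{Q + j}{Q + j} = 1$)
$W{\left(9,-27 \right)} - 1474 = 1 - 1474 = -1473$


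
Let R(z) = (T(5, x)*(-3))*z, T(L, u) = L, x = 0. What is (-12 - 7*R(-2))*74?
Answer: -16428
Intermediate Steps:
R(z) = -15*z (R(z) = (5*(-3))*z = -15*z)
(-12 - 7*R(-2))*74 = (-12 - (-105)*(-2))*74 = (-12 - 7*30)*74 = (-12 - 210)*74 = -222*74 = -16428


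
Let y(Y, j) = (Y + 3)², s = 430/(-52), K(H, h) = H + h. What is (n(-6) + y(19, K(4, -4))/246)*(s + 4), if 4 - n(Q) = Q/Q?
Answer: -1739/82 ≈ -21.207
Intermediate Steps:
s = -215/26 (s = 430*(-1/52) = -215/26 ≈ -8.2692)
y(Y, j) = (3 + Y)²
n(Q) = 3 (n(Q) = 4 - Q/Q = 4 - 1*1 = 4 - 1 = 3)
(n(-6) + y(19, K(4, -4))/246)*(s + 4) = (3 + (3 + 19)²/246)*(-215/26 + 4) = (3 + 22²*(1/246))*(-111/26) = (3 + 484*(1/246))*(-111/26) = (3 + 242/123)*(-111/26) = (611/123)*(-111/26) = -1739/82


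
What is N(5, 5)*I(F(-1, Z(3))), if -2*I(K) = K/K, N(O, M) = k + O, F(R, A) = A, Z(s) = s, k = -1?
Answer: -2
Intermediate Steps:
N(O, M) = -1 + O
I(K) = -½ (I(K) = -K/(2*K) = -½*1 = -½)
N(5, 5)*I(F(-1, Z(3))) = (-1 + 5)*(-½) = 4*(-½) = -2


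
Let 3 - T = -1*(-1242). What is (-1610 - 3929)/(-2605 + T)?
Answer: 5539/3844 ≈ 1.4409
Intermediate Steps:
T = -1239 (T = 3 - (-1)*(-1242) = 3 - 1*1242 = 3 - 1242 = -1239)
(-1610 - 3929)/(-2605 + T) = (-1610 - 3929)/(-2605 - 1239) = -5539/(-3844) = -5539*(-1/3844) = 5539/3844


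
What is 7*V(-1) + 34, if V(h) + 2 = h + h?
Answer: 6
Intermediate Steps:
V(h) = -2 + 2*h (V(h) = -2 + (h + h) = -2 + 2*h)
7*V(-1) + 34 = 7*(-2 + 2*(-1)) + 34 = 7*(-2 - 2) + 34 = 7*(-4) + 34 = -28 + 34 = 6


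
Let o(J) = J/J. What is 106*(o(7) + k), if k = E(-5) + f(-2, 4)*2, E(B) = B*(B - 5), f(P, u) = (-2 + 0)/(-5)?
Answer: 27454/5 ≈ 5490.8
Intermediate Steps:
f(P, u) = 2/5 (f(P, u) = -2*(-1/5) = 2/5)
E(B) = B*(-5 + B)
o(J) = 1
k = 254/5 (k = -5*(-5 - 5) + (2/5)*2 = -5*(-10) + 4/5 = 50 + 4/5 = 254/5 ≈ 50.800)
106*(o(7) + k) = 106*(1 + 254/5) = 106*(259/5) = 27454/5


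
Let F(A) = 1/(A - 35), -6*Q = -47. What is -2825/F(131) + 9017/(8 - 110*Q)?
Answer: -694570251/2561 ≈ -2.7121e+5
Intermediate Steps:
Q = 47/6 (Q = -⅙*(-47) = 47/6 ≈ 7.8333)
F(A) = 1/(-35 + A)
-2825/F(131) + 9017/(8 - 110*Q) = -2825/(1/(-35 + 131)) + 9017/(8 - 110*47/6) = -2825/(1/96) + 9017/(8 - 2585/3) = -2825/1/96 + 9017/(-2561/3) = -2825*96 + 9017*(-3/2561) = -271200 - 27051/2561 = -694570251/2561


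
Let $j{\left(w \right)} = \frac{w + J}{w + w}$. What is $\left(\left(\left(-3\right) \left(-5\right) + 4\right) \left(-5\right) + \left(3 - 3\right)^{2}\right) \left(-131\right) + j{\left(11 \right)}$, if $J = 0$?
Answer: $\frac{24891}{2} \approx 12446.0$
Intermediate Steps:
$j{\left(w \right)} = \frac{1}{2}$ ($j{\left(w \right)} = \frac{w + 0}{w + w} = \frac{w}{2 w} = w \frac{1}{2 w} = \frac{1}{2}$)
$\left(\left(\left(-3\right) \left(-5\right) + 4\right) \left(-5\right) + \left(3 - 3\right)^{2}\right) \left(-131\right) + j{\left(11 \right)} = \left(\left(\left(-3\right) \left(-5\right) + 4\right) \left(-5\right) + \left(3 - 3\right)^{2}\right) \left(-131\right) + \frac{1}{2} = \left(\left(15 + 4\right) \left(-5\right) + 0^{2}\right) \left(-131\right) + \frac{1}{2} = \left(19 \left(-5\right) + 0\right) \left(-131\right) + \frac{1}{2} = \left(-95 + 0\right) \left(-131\right) + \frac{1}{2} = \left(-95\right) \left(-131\right) + \frac{1}{2} = 12445 + \frac{1}{2} = \frac{24891}{2}$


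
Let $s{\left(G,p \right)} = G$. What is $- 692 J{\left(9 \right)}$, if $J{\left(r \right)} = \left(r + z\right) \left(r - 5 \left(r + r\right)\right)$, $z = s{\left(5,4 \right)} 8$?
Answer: $2746548$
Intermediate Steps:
$z = 40$ ($z = 5 \cdot 8 = 40$)
$J{\left(r \right)} = - 9 r \left(40 + r\right)$ ($J{\left(r \right)} = \left(r + 40\right) \left(r - 5 \left(r + r\right)\right) = \left(40 + r\right) \left(r - 5 \cdot 2 r\right) = \left(40 + r\right) \left(r - 10 r\right) = \left(40 + r\right) \left(- 9 r\right) = - 9 r \left(40 + r\right)$)
$- 692 J{\left(9 \right)} = - 692 \left(\left(-9\right) 9 \left(40 + 9\right)\right) = - 692 \left(\left(-9\right) 9 \cdot 49\right) = \left(-692\right) \left(-3969\right) = 2746548$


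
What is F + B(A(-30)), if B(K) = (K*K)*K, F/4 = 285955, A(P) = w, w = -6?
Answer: 1143604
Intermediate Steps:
A(P) = -6
F = 1143820 (F = 4*285955 = 1143820)
B(K) = K³ (B(K) = K²*K = K³)
F + B(A(-30)) = 1143820 + (-6)³ = 1143820 - 216 = 1143604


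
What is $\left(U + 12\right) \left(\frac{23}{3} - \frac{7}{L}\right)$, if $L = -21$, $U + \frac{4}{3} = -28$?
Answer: $- \frac{416}{3} \approx -138.67$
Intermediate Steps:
$U = - \frac{88}{3}$ ($U = - \frac{4}{3} - 28 = - \frac{88}{3} \approx -29.333$)
$\left(U + 12\right) \left(\frac{23}{3} - \frac{7}{L}\right) = \left(- \frac{88}{3} + 12\right) \left(\frac{23}{3} - \frac{7}{-21}\right) = - \frac{52 \left(23 \cdot \frac{1}{3} - - \frac{1}{3}\right)}{3} = - \frac{52 \left(\frac{23}{3} + \frac{1}{3}\right)}{3} = \left(- \frac{52}{3}\right) 8 = - \frac{416}{3}$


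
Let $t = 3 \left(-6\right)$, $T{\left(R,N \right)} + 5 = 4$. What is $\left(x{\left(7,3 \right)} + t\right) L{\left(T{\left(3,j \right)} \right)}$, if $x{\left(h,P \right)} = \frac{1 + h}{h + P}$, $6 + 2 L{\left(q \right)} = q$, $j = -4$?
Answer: $\frac{301}{5} \approx 60.2$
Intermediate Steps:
$T{\left(R,N \right)} = -1$ ($T{\left(R,N \right)} = -5 + 4 = -1$)
$L{\left(q \right)} = -3 + \frac{q}{2}$
$x{\left(h,P \right)} = \frac{1 + h}{P + h}$
$t = -18$
$\left(x{\left(7,3 \right)} + t\right) L{\left(T{\left(3,j \right)} \right)} = \left(\frac{1 + 7}{3 + 7} - 18\right) \left(-3 + \frac{1}{2} \left(-1\right)\right) = \left(\frac{1}{10} \cdot 8 - 18\right) \left(-3 - \frac{1}{2}\right) = \left(\frac{1}{10} \cdot 8 - 18\right) \left(- \frac{7}{2}\right) = \left(\frac{4}{5} - 18\right) \left(- \frac{7}{2}\right) = \left(- \frac{86}{5}\right) \left(- \frac{7}{2}\right) = \frac{301}{5}$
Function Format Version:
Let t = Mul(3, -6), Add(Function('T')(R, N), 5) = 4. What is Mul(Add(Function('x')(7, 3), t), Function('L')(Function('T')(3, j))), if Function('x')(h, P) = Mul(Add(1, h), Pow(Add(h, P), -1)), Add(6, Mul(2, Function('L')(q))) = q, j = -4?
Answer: Rational(301, 5) ≈ 60.200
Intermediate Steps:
Function('T')(R, N) = -1 (Function('T')(R, N) = Add(-5, 4) = -1)
Function('L')(q) = Add(-3, Mul(Rational(1, 2), q))
Function('x')(h, P) = Mul(Pow(Add(P, h), -1), Add(1, h)) (Function('x')(h, P) = Mul(Add(1, h), Pow(Add(P, h), -1)) = Mul(Pow(Add(P, h), -1), Add(1, h)))
t = -18
Mul(Add(Function('x')(7, 3), t), Function('L')(Function('T')(3, j))) = Mul(Add(Mul(Pow(Add(3, 7), -1), Add(1, 7)), -18), Add(-3, Mul(Rational(1, 2), -1))) = Mul(Add(Mul(Pow(10, -1), 8), -18), Add(-3, Rational(-1, 2))) = Mul(Add(Mul(Rational(1, 10), 8), -18), Rational(-7, 2)) = Mul(Add(Rational(4, 5), -18), Rational(-7, 2)) = Mul(Rational(-86, 5), Rational(-7, 2)) = Rational(301, 5)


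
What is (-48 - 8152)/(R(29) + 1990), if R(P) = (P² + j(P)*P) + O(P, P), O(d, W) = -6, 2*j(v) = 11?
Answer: -16400/5969 ≈ -2.7475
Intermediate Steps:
j(v) = 11/2 (j(v) = (½)*11 = 11/2)
R(P) = -6 + P² + 11*P/2 (R(P) = (P² + 11*P/2) - 6 = -6 + P² + 11*P/2)
(-48 - 8152)/(R(29) + 1990) = (-48 - 8152)/((-6 + 29² + (11/2)*29) + 1990) = -8200/((-6 + 841 + 319/2) + 1990) = -8200/(1989/2 + 1990) = -8200/5969/2 = -8200*2/5969 = -16400/5969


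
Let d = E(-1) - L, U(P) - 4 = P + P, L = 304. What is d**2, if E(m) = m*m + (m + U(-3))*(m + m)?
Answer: 88209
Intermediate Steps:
U(P) = 4 + 2*P (U(P) = 4 + (P + P) = 4 + 2*P)
E(m) = m**2 + 2*m*(-2 + m) (E(m) = m*m + (m + (4 + 2*(-3)))*(m + m) = m**2 + (m + (4 - 6))*(2*m) = m**2 + (m - 2)*(2*m) = m**2 + (-2 + m)*(2*m) = m**2 + 2*m*(-2 + m))
d = -297 (d = -(-4 + 3*(-1)) - 1*304 = -(-4 - 3) - 304 = -1*(-7) - 304 = 7 - 304 = -297)
d**2 = (-297)**2 = 88209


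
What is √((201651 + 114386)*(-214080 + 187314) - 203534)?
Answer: 22*I*√17477789 ≈ 91974.0*I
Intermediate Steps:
√((201651 + 114386)*(-214080 + 187314) - 203534) = √(316037*(-26766) - 203534) = √(-8459046342 - 203534) = √(-8459249876) = 22*I*√17477789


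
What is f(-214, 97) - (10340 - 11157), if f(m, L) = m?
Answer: 603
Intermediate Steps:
f(-214, 97) - (10340 - 11157) = -214 - (10340 - 11157) = -214 - 1*(-817) = -214 + 817 = 603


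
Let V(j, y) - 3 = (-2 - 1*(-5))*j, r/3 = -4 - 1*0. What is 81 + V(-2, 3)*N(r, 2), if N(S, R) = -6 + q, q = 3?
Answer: 90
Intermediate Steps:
r = -12 (r = 3*(-4 - 1*0) = 3*(-4 + 0) = 3*(-4) = -12)
V(j, y) = 3 + 3*j (V(j, y) = 3 + (-2 - 1*(-5))*j = 3 + (-2 + 5)*j = 3 + 3*j)
N(S, R) = -3 (N(S, R) = -6 + 3 = -3)
81 + V(-2, 3)*N(r, 2) = 81 + (3 + 3*(-2))*(-3) = 81 + (3 - 6)*(-3) = 81 - 3*(-3) = 81 + 9 = 90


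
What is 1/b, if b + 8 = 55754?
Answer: 1/55746 ≈ 1.7938e-5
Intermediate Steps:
b = 55746 (b = -8 + 55754 = 55746)
1/b = 1/55746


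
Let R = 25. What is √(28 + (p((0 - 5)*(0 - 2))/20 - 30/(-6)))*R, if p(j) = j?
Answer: 25*√134/2 ≈ 144.70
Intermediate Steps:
√(28 + (p((0 - 5)*(0 - 2))/20 - 30/(-6)))*R = √(28 + (((0 - 5)*(0 - 2))/20 - 30/(-6)))*25 = √(28 + (-5*(-2)*(1/20) - 30*(-⅙)))*25 = √(28 + (10*(1/20) + 5))*25 = √(28 + (½ + 5))*25 = √(28 + 11/2)*25 = √(67/2)*25 = (√134/2)*25 = 25*√134/2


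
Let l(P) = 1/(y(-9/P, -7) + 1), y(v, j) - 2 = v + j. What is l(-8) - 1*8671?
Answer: -199441/23 ≈ -8671.3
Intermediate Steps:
y(v, j) = 2 + j + v (y(v, j) = 2 + (v + j) = 2 + (j + v) = 2 + j + v)
l(P) = 1/(-4 - 9/P) (l(P) = 1/((2 - 7 - 9/P) + 1) = 1/((-5 - 9/P) + 1) = 1/(-4 - 9/P))
l(-8) - 1*8671 = -1*(-8)/(9 + 4*(-8)) - 1*8671 = -1*(-8)/(9 - 32) - 8671 = -1*(-8)/(-23) - 8671 = -1*(-8)*(-1/23) - 8671 = -8/23 - 8671 = -199441/23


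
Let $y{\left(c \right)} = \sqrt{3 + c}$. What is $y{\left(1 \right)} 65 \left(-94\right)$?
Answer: $-12220$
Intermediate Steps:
$y{\left(1 \right)} 65 \left(-94\right) = \sqrt{3 + 1} \cdot 65 \left(-94\right) = \sqrt{4} \cdot 65 \left(-94\right) = 2 \cdot 65 \left(-94\right) = 130 \left(-94\right) = -12220$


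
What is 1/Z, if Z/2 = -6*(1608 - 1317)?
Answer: -1/3492 ≈ -0.00028637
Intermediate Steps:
Z = -3492 (Z = 2*(-6*(1608 - 1317)) = 2*(-6*291) = 2*(-1746) = -3492)
1/Z = 1/(-3492) = -1/3492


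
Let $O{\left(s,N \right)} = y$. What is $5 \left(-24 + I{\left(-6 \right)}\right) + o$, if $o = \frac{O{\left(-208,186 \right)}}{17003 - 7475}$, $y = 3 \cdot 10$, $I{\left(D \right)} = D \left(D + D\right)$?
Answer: $\frac{381125}{1588} \approx 240.0$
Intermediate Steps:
$I{\left(D \right)} = 2 D^{2}$ ($I{\left(D \right)} = D 2 D = 2 D^{2}$)
$y = 30$
$O{\left(s,N \right)} = 30$
$o = \frac{5}{1588}$ ($o = \frac{30}{17003 - 7475} = \frac{30}{9528} = 30 \cdot \frac{1}{9528} = \frac{5}{1588} \approx 0.0031486$)
$5 \left(-24 + I{\left(-6 \right)}\right) + o = 5 \left(-24 + 2 \left(-6\right)^{2}\right) + \frac{5}{1588} = 5 \left(-24 + 2 \cdot 36\right) + \frac{5}{1588} = 5 \left(-24 + 72\right) + \frac{5}{1588} = 5 \cdot 48 + \frac{5}{1588} = 240 + \frac{5}{1588} = \frac{381125}{1588}$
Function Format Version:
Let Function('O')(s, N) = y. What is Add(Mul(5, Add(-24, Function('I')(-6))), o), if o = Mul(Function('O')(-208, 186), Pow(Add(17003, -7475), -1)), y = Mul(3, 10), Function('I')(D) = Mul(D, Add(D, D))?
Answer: Rational(381125, 1588) ≈ 240.00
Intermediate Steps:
Function('I')(D) = Mul(2, Pow(D, 2)) (Function('I')(D) = Mul(D, Mul(2, D)) = Mul(2, Pow(D, 2)))
y = 30
Function('O')(s, N) = 30
o = Rational(5, 1588) (o = Mul(30, Pow(Add(17003, -7475), -1)) = Mul(30, Pow(9528, -1)) = Mul(30, Rational(1, 9528)) = Rational(5, 1588) ≈ 0.0031486)
Add(Mul(5, Add(-24, Function('I')(-6))), o) = Add(Mul(5, Add(-24, Mul(2, Pow(-6, 2)))), Rational(5, 1588)) = Add(Mul(5, Add(-24, Mul(2, 36))), Rational(5, 1588)) = Add(Mul(5, Add(-24, 72)), Rational(5, 1588)) = Add(Mul(5, 48), Rational(5, 1588)) = Add(240, Rational(5, 1588)) = Rational(381125, 1588)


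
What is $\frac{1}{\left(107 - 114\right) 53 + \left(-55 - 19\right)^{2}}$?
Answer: $\frac{1}{5105} \approx 0.00019589$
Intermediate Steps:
$\frac{1}{\left(107 - 114\right) 53 + \left(-55 - 19\right)^{2}} = \frac{1}{\left(-7\right) 53 + \left(-74\right)^{2}} = \frac{1}{-371 + 5476} = \frac{1}{5105}$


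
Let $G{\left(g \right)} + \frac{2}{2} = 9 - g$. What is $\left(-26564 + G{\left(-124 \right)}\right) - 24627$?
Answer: $-51059$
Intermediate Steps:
$G{\left(g \right)} = 8 - g$ ($G{\left(g \right)} = -1 - \left(-9 + g\right) = 8 - g$)
$\left(-26564 + G{\left(-124 \right)}\right) - 24627 = \left(-26564 + \left(8 - -124\right)\right) - 24627 = \left(-26564 + \left(8 + 124\right)\right) - 24627 = \left(-26564 + 132\right) - 24627 = -26432 - 24627 = -51059$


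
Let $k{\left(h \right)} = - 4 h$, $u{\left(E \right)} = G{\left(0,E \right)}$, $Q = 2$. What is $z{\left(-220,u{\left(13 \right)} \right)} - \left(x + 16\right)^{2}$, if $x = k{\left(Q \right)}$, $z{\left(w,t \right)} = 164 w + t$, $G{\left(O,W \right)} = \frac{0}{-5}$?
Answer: $-36144$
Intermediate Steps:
$G{\left(O,W \right)} = 0$ ($G{\left(O,W \right)} = 0 \left(- \frac{1}{5}\right) = 0$)
$u{\left(E \right)} = 0$
$z{\left(w,t \right)} = t + 164 w$
$x = -8$ ($x = \left(-4\right) 2 = -8$)
$z{\left(-220,u{\left(13 \right)} \right)} - \left(x + 16\right)^{2} = \left(0 + 164 \left(-220\right)\right) - \left(-8 + 16\right)^{2} = \left(0 - 36080\right) - 8^{2} = -36080 - 64 = -36144$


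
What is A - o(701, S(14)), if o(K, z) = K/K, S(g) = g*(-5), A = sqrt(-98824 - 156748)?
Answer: -1 + 2*I*sqrt(63893) ≈ -1.0 + 505.54*I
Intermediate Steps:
A = 2*I*sqrt(63893) (A = sqrt(-255572) = 2*I*sqrt(63893) ≈ 505.54*I)
S(g) = -5*g
o(K, z) = 1
A - o(701, S(14)) = 2*I*sqrt(63893) - 1*1 = 2*I*sqrt(63893) - 1 = -1 + 2*I*sqrt(63893)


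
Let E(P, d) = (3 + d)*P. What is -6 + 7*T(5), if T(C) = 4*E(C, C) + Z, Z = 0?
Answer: 1114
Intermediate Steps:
E(P, d) = P*(3 + d)
T(C) = 4*C*(3 + C) (T(C) = 4*(C*(3 + C)) + 0 = 4*C*(3 + C) + 0 = 4*C*(3 + C))
-6 + 7*T(5) = -6 + 7*(4*5*(3 + 5)) = -6 + 7*(4*5*8) = -6 + 7*160 = -6 + 1120 = 1114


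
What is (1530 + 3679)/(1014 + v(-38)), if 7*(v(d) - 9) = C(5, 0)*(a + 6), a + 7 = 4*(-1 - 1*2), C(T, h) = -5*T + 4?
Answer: 5209/1062 ≈ 4.9049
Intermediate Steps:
C(T, h) = 4 - 5*T
a = -19 (a = -7 + 4*(-1 - 1*2) = -7 + 4*(-1 - 2) = -7 + 4*(-3) = -7 - 12 = -19)
v(d) = 48 (v(d) = 9 + ((4 - 5*5)*(-19 + 6))/7 = 9 + ((4 - 25)*(-13))/7 = 9 + (-21*(-13))/7 = 9 + (⅐)*273 = 9 + 39 = 48)
(1530 + 3679)/(1014 + v(-38)) = (1530 + 3679)/(1014 + 48) = 5209/1062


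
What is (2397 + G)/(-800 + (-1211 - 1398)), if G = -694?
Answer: -1703/3409 ≈ -0.49956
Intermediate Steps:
(2397 + G)/(-800 + (-1211 - 1398)) = (2397 - 694)/(-800 + (-1211 - 1398)) = 1703/(-800 - 2609) = 1703/(-3409) = 1703*(-1/3409) = -1703/3409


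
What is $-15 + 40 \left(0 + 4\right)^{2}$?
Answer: $625$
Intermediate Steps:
$-15 + 40 \left(0 + 4\right)^{2} = -15 + 40 \cdot 4^{2} = -15 + 40 \cdot 16 = -15 + 640 = 625$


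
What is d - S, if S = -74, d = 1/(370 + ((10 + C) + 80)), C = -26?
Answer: 32117/434 ≈ 74.002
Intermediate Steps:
d = 1/434 (d = 1/(370 + ((10 - 26) + 80)) = 1/(370 + (-16 + 80)) = 1/(370 + 64) = 1/434 ≈ 0.0023041)
d - S = 1/434 - 1*(-74) = 1/434 + 74 = 32117/434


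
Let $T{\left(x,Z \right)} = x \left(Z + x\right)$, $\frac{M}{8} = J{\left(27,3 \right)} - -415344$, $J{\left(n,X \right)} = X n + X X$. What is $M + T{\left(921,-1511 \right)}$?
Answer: $2780082$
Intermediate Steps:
$J{\left(n,X \right)} = X^{2} + X n$ ($J{\left(n,X \right)} = X n + X^{2} = X^{2} + X n$)
$M = 3323472$ ($M = 8 \left(3 \left(3 + 27\right) - -415344\right) = 8 \left(3 \cdot 30 + 415344\right) = 8 \left(90 + 415344\right) = 8 \cdot 415434 = 3323472$)
$M + T{\left(921,-1511 \right)} = 3323472 + 921 \left(-1511 + 921\right) = 3323472 + 921 \left(-590\right) = 3323472 - 543390 = 2780082$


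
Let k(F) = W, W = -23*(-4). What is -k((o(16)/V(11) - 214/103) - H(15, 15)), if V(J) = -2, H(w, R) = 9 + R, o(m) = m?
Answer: -92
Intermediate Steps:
W = 92
k(F) = 92
-k((o(16)/V(11) - 214/103) - H(15, 15)) = -1*92 = -92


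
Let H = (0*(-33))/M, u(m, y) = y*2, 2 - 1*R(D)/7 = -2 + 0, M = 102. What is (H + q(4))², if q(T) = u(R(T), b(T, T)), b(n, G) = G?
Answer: 64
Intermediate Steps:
R(D) = 28 (R(D) = 14 - 7*(-2 + 0) = 14 - 7*(-2) = 14 + 14 = 28)
u(m, y) = 2*y
q(T) = 2*T
H = 0 (H = (0*(-33))/102 = 0*(1/102) = 0)
(H + q(4))² = (0 + 2*4)² = (0 + 8)² = 8² = 64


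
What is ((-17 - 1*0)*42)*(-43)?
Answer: 30702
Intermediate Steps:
((-17 - 1*0)*42)*(-43) = ((-17 + 0)*42)*(-43) = -17*42*(-43) = -714*(-43) = 30702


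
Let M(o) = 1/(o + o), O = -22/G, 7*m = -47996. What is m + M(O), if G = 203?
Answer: -2113245/308 ≈ -6861.2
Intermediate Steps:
m = -47996/7 (m = (⅐)*(-47996) = -47996/7 ≈ -6856.6)
O = -22/203 ≈ -0.10837
M(o) = 1/(2*o)
m + M(O) = -47996/7 + 1/(2*(-22/203)) = -47996/7 + (½)*(-203/22) = -47996/7 - 203/44 = -2113245/308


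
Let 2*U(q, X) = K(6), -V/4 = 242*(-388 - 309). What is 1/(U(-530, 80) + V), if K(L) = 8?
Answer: 1/674700 ≈ 1.4821e-6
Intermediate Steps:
V = 674696 (V = -968*(-388 - 309) = -968*(-697) = -4*(-168674) = 674696)
U(q, X) = 4 (U(q, X) = (½)*8 = 4)
1/(U(-530, 80) + V) = 1/(4 + 674696) = 1/674700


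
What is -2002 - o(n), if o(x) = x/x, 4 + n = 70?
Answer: -2003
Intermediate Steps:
n = 66 (n = -4 + 70 = 66)
o(x) = 1
-2002 - o(n) = -2002 - 1*1 = -2002 - 1 = -2003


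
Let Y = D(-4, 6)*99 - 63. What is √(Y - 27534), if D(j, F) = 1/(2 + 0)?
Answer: I*√110190/2 ≈ 165.97*I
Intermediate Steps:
D(j, F) = ½ (D(j, F) = 1/2 = ½)
Y = -27/2 (Y = (½)*99 - 63 = 99/2 - 63 = -27/2 ≈ -13.500)
√(Y - 27534) = √(-27/2 - 27534) = √(-55095/2) = I*√110190/2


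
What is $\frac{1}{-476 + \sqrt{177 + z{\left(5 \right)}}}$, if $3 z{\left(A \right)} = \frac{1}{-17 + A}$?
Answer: $- \frac{17136}{8150365} - \frac{6 \sqrt{6371}}{8150365} \approx -0.0021612$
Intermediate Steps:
$z{\left(A \right)} = \frac{1}{3 \left(-17 + A\right)}$
$\frac{1}{-476 + \sqrt{177 + z{\left(5 \right)}}} = \frac{1}{-476 + \sqrt{177 + \frac{1}{3 \left(-17 + 5\right)}}} = \frac{1}{-476 + \sqrt{177 + \frac{1}{3 \left(-12\right)}}} = \frac{1}{-476 + \sqrt{177 + \frac{1}{3} \left(- \frac{1}{12}\right)}} = \frac{1}{-476 + \sqrt{177 - \frac{1}{36}}} = \frac{1}{-476 + \sqrt{\frac{6371}{36}}} = \frac{1}{-476 + \frac{\sqrt{6371}}{6}}$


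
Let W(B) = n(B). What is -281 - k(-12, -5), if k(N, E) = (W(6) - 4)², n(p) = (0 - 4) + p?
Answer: -285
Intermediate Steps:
n(p) = -4 + p
W(B) = -4 + B
k(N, E) = 4 (k(N, E) = ((-4 + 6) - 4)² = (2 - 4)² = (-2)² = 4)
-281 - k(-12, -5) = -281 - 1*4 = -281 - 4 = -285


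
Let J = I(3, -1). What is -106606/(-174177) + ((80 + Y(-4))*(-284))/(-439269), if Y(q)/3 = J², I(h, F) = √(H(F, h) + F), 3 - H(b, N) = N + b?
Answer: 16928670818/25503518871 ≈ 0.66378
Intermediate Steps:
H(b, N) = 3 - N - b (H(b, N) = 3 - (N + b) = 3 + (-N - b) = 3 - N - b)
I(h, F) = √(3 - h) (I(h, F) = √((3 - h - F) + F) = √((3 - F - h) + F) = √(3 - h))
J = 0 (J = √(3 - 1*3) = √(3 - 3) = √0 = 0)
Y(q) = 0 (Y(q) = 3*0² = 3*0 = 0)
-106606/(-174177) + ((80 + Y(-4))*(-284))/(-439269) = -106606/(-174177) + ((80 + 0)*(-284))/(-439269) = -106606*(-1/174177) + (80*(-284))*(-1/439269) = 106606/174177 - 22720*(-1/439269) = 106606/174177 + 22720/439269 = 16928670818/25503518871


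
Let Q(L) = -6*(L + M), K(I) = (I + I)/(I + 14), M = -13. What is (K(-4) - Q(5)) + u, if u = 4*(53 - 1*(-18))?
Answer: 1176/5 ≈ 235.20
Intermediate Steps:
K(I) = 2*I/(14 + I) (K(I) = (2*I)/(14 + I) = 2*I/(14 + I))
Q(L) = 78 - 6*L (Q(L) = -6*(L - 13) = -6*(-13 + L) = 78 - 6*L)
u = 284 (u = 4*(53 + 18) = 4*71 = 284)
(K(-4) - Q(5)) + u = (2*(-4)/(14 - 4) - (78 - 6*5)) + 284 = (2*(-4)/10 - (78 - 30)) + 284 = (2*(-4)*(⅒) - 1*48) + 284 = (-⅘ - 48) + 284 = -244/5 + 284 = 1176/5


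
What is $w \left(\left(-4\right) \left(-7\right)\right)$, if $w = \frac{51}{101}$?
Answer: $\frac{1428}{101} \approx 14.139$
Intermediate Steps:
$w = \frac{51}{101}$ ($w = 51 \cdot \frac{1}{101} = \frac{51}{101} \approx 0.50495$)
$w \left(\left(-4\right) \left(-7\right)\right) = \frac{51 \left(\left(-4\right) \left(-7\right)\right)}{101} = \frac{51}{101} \cdot 28 = \frac{1428}{101}$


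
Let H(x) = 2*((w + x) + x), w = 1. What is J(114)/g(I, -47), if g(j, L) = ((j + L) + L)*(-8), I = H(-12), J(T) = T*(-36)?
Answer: -513/140 ≈ -3.6643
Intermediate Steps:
J(T) = -36*T
H(x) = 2 + 4*x (H(x) = 2*((1 + x) + x) = 2*(1 + 2*x) = 2 + 4*x)
I = -46 (I = 2 + 4*(-12) = 2 - 48 = -46)
g(j, L) = -16*L - 8*j (g(j, L) = ((L + j) + L)*(-8) = (j + 2*L)*(-8) = -16*L - 8*j)
J(114)/g(I, -47) = (-36*114)/(-16*(-47) - 8*(-46)) = -4104/(752 + 368) = -4104/1120 = -4104*1/1120 = -513/140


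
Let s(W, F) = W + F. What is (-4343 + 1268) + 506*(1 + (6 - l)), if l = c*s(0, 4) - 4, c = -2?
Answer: 6539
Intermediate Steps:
s(W, F) = F + W
l = -12 (l = -2*(4 + 0) - 4 = -2*4 - 4 = -8 - 4 = -12)
(-4343 + 1268) + 506*(1 + (6 - l)) = (-4343 + 1268) + 506*(1 + (6 - 1*(-12))) = -3075 + 506*(1 + (6 + 12)) = -3075 + 506*(1 + 18) = -3075 + 506*19 = -3075 + 9614 = 6539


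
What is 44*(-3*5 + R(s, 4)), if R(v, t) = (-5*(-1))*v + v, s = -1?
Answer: -924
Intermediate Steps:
R(v, t) = 6*v (R(v, t) = 5*v + v = 6*v)
44*(-3*5 + R(s, 4)) = 44*(-3*5 + 6*(-1)) = 44*(-15 - 6) = 44*(-21) = -924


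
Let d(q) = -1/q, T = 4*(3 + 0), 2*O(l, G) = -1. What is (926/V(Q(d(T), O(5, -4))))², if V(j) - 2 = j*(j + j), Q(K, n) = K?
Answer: 4445155584/21025 ≈ 2.1142e+5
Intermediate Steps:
O(l, G) = -½ (O(l, G) = (½)*(-1) = -½)
T = 12 (T = 4*3 = 12)
V(j) = 2 + 2*j² (V(j) = 2 + j*(j + j) = 2 + j*(2*j) = 2 + 2*j²)
(926/V(Q(d(T), O(5, -4))))² = (926/(2 + 2*(-1/12)²))² = (926/(2 + 2*(1/144)))² = (926/(2 + 1/72))² = (926/(145/72))² = (926*(72/145))² = (66672/145)² = 4445155584/21025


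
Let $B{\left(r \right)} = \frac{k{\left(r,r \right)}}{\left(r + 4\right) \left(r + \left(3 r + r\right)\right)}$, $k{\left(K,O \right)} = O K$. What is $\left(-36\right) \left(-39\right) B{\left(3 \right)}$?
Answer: $\frac{4212}{35} \approx 120.34$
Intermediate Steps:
$k{\left(K,O \right)} = K O$
$B{\left(r \right)} = \frac{r}{5 \left(4 + r\right)}$ ($B{\left(r \right)} = \frac{r r}{\left(r + 4\right) \left(r + \left(3 r + r\right)\right)} = \frac{r^{2}}{\left(4 + r\right) \left(r + 4 r\right)} = \frac{r^{2}}{\left(4 + r\right) 5 r} = \frac{r^{2}}{5 r \left(4 + r\right)} = r^{2} \frac{1}{5 r \left(4 + r\right)} = \frac{r}{5 \left(4 + r\right)}$)
$\left(-36\right) \left(-39\right) B{\left(3 \right)} = \left(-36\right) \left(-39\right) \frac{1}{5} \cdot 3 \frac{1}{4 + 3} = 1404 \cdot \frac{1}{5} \cdot 3 \cdot \frac{1}{7} = 1404 \cdot \frac{3}{35} = \frac{4212}{35}$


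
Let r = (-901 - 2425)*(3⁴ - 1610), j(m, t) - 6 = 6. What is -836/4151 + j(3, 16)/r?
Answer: -2125694866/10554859777 ≈ -0.20139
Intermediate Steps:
j(m, t) = 12 (j(m, t) = 6 + 6 = 12)
r = 5085454 (r = -3326*(81 - 1610) = -3326*(-1529) = 5085454)
-836/4151 + j(3, 16)/r = -836/4151 + 12/5085454 = -836*1/4151 + 12*(1/5085454) = -836/4151 + 6/2542727 = -2125694866/10554859777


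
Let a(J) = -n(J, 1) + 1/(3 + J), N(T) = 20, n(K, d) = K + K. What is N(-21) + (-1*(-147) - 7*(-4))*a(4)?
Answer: -1355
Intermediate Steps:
n(K, d) = 2*K
a(J) = 1/(3 + J) - 2*J (a(J) = -2*J + 1/(3 + J) = 1/(3 + J) - 2*J)
N(-21) + (-1*(-147) - 7*(-4))*a(4) = 20 + (-1*(-147) - 7*(-4))*((1 - 6*4 - 2*4**2)/(3 + 4)) = 20 + (147 - 1*(-28))*((1 - 24 - 2*16)/7) = 20 + (147 + 28)*((1 - 24 - 32)/7) = 20 + 175*((1/7)*(-55)) = 20 + 175*(-55/7) = 20 - 1375 = -1355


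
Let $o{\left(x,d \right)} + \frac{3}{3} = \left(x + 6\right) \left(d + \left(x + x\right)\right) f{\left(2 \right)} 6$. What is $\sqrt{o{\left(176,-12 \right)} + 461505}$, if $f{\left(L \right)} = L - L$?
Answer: $8 \sqrt{7211} \approx 679.34$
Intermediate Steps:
$f{\left(L \right)} = 0$
$o{\left(x,d \right)} = -1$ ($o{\left(x,d \right)} = -1 + \left(x + 6\right) \left(d + \left(x + x\right)\right) 0 \cdot 6 = -1 + \left(6 + x\right) \left(d + 2 x\right) 0 \cdot 6 = -1 + 0 \cdot 6 = -1 + 0 = -1$)
$\sqrt{o{\left(176,-12 \right)} + 461505} = \sqrt{-1 + 461505} = \sqrt{461504} = 8 \sqrt{7211}$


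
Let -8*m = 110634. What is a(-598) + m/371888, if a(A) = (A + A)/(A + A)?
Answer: 1432235/1487552 ≈ 0.96281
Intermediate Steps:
m = -55317/4 (m = -⅛*110634 = -55317/4 ≈ -13829.)
a(A) = 1 (a(A) = (2*A)/((2*A)) = (2*A)*(1/(2*A)) = 1)
a(-598) + m/371888 = 1 - 55317/4/371888 = 1 - 55317/4*1/371888 = 1 - 55317/1487552 = 1432235/1487552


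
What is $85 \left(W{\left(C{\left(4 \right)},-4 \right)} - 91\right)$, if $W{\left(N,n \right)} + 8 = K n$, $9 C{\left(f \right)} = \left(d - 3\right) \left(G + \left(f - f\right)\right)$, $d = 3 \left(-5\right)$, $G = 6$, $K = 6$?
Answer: $-10455$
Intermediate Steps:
$d = -15$
$C{\left(f \right)} = -12$ ($C{\left(f \right)} = \frac{\left(-15 - 3\right) \left(6 + \left(f - f\right)\right)}{9} = \frac{\left(-18\right) \left(6 + 0\right)}{9} = \frac{\left(-18\right) 6}{9} = \frac{1}{9} \left(-108\right) = -12$)
$W{\left(N,n \right)} = -8 + 6 n$
$85 \left(W{\left(C{\left(4 \right)},-4 \right)} - 91\right) = 85 \left(\left(-8 + 6 \left(-4\right)\right) - 91\right) = 85 \left(\left(-8 - 24\right) - 91\right) = 85 \left(-32 - 91\right) = 85 \left(-123\right) = -10455$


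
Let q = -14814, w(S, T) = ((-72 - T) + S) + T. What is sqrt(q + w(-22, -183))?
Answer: 2*I*sqrt(3727) ≈ 122.1*I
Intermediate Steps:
w(S, T) = -72 + S (w(S, T) = (-72 + S - T) + T = -72 + S)
sqrt(q + w(-22, -183)) = sqrt(-14814 + (-72 - 22)) = sqrt(-14814 - 94) = sqrt(-14908) = 2*I*sqrt(3727)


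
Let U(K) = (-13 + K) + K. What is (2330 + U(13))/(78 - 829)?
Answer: -2343/751 ≈ -3.1198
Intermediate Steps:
U(K) = -13 + 2*K
(2330 + U(13))/(78 - 829) = (2330 + (-13 + 2*13))/(78 - 829) = (2330 + (-13 + 26))/(-751) = (2330 + 13)*(-1/751) = 2343*(-1/751) = -2343/751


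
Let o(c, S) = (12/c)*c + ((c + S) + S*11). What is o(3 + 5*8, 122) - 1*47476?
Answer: -45957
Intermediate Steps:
o(c, S) = 12 + c + 12*S (o(c, S) = 12 + ((S + c) + 11*S) = 12 + (c + 12*S) = 12 + c + 12*S)
o(3 + 5*8, 122) - 1*47476 = (12 + (3 + 5*8) + 12*122) - 1*47476 = (12 + (3 + 40) + 1464) - 47476 = (12 + 43 + 1464) - 47476 = 1519 - 47476 = -45957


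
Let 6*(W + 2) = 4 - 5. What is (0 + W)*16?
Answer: -104/3 ≈ -34.667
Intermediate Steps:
W = -13/6 (W = -2 + (4 - 5)/6 = -2 + (1/6)*(-1) = -2 - 1/6 = -13/6 ≈ -2.1667)
(0 + W)*16 = (0 - 13/6)*16 = -13/6*16 = -104/3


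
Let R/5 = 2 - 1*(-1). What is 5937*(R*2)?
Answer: 178110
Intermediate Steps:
R = 15 (R = 5*(2 - 1*(-1)) = 5*(2 + 1) = 5*3 = 15)
5937*(R*2) = 5937*(15*2) = 5937*30 = 178110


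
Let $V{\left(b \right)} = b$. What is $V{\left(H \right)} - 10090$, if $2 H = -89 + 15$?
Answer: $-10127$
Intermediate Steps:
$H = -37$ ($H = \frac{-89 + 15}{2} = \frac{1}{2} \left(-74\right) = -37$)
$V{\left(H \right)} - 10090 = -37 - 10090 = -10127$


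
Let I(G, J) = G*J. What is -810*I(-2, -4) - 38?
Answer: -6518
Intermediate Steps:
-810*I(-2, -4) - 38 = -(-1620)*(-4) - 38 = -810*8 - 38 = -6480 - 38 = -6518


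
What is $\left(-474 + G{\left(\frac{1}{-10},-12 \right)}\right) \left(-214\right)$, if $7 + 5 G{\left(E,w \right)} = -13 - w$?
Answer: $\frac{508892}{5} \approx 1.0178 \cdot 10^{5}$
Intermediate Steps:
$G{\left(E,w \right)} = -4 - \frac{w}{5}$ ($G{\left(E,w \right)} = - \frac{7}{5} + \frac{-13 - w}{5} = - \frac{7}{5} - \left(\frac{13}{5} + \frac{w}{5}\right) = -4 - \frac{w}{5}$)
$\left(-474 + G{\left(\frac{1}{-10},-12 \right)}\right) \left(-214\right) = \left(-474 - \frac{8}{5}\right) \left(-214\right) = \left(- \frac{2378}{5}\right) \left(-214\right) = \frac{508892}{5}$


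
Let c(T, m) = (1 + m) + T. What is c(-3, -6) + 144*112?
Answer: 16120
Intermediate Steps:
c(T, m) = 1 + T + m
c(-3, -6) + 144*112 = (1 - 3 - 6) + 144*112 = -8 + 16128 = 16120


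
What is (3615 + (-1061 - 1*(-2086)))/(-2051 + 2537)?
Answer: 2320/243 ≈ 9.5473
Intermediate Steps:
(3615 + (-1061 - 1*(-2086)))/(-2051 + 2537) = (3615 + (-1061 + 2086))/486 = (3615 + 1025)*(1/486) = 4640*(1/486) = 2320/243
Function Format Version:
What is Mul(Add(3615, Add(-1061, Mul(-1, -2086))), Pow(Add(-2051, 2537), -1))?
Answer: Rational(2320, 243) ≈ 9.5473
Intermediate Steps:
Mul(Add(3615, Add(-1061, Mul(-1, -2086))), Pow(Add(-2051, 2537), -1)) = Mul(Add(3615, Add(-1061, 2086)), Pow(486, -1)) = Mul(Add(3615, 1025), Rational(1, 486)) = Mul(4640, Rational(1, 486)) = Rational(2320, 243)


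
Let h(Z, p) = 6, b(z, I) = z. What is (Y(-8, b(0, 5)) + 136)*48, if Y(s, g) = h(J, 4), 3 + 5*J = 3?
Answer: 6816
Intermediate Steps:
J = 0 (J = -⅗ + (⅕)*3 = -⅗ + ⅗ = 0)
Y(s, g) = 6
(Y(-8, b(0, 5)) + 136)*48 = (6 + 136)*48 = 142*48 = 6816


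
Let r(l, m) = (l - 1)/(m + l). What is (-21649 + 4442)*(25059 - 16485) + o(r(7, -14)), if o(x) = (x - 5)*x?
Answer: -7229107836/49 ≈ -1.4753e+8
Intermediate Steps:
r(l, m) = (-1 + l)/(l + m)
o(x) = x*(-5 + x) (o(x) = (-5 + x)*x = x*(-5 + x))
(-21649 + 4442)*(25059 - 16485) + o(r(7, -14)) = (-21649 + 4442)*(25059 - 16485) + ((-1 + 7)/(7 - 14))*(-5 + (-1 + 7)/(7 - 14)) = -17207*8574 + (6/(-7))*(-5 + 6/(-7)) = -147532818 + (-⅐*6)*(-5 - ⅐*6) = -147532818 - 6*(-5 - 6/7)/7 = -147532818 - 6/7*(-41/7) = -147532818 + 246/49 = -7229107836/49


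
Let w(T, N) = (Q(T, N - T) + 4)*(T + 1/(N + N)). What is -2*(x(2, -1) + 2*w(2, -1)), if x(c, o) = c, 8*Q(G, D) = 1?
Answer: -115/4 ≈ -28.750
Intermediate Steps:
Q(G, D) = ⅛ (Q(G, D) = (⅛)*1 = ⅛)
w(T, N) = 33*T/8 + 33/(16*N) (w(T, N) = (⅛ + 4)*(T + 1/(N + N)) = 33*(T + 1/(2*N))/8 = 33*T/8 + 33/(16*N))
-2*(x(2, -1) + 2*w(2, -1)) = -2*(2 + 2*((33/16)*(1 + 2*(-1)*2)/(-1))) = -2*(2 + 2*((33/16)*(-1)*(1 - 4))) = -2*(2 + 2*((33/16)*(-1)*(-3))) = -2*(2 + 2*(99/16)) = -2*(2 + 99/8) = -2*115/8 = -115/4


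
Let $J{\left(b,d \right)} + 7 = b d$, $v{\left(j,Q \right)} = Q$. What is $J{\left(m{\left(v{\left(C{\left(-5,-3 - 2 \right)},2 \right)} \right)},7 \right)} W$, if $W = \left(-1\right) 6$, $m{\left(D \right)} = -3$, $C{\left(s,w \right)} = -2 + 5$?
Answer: $168$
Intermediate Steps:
$C{\left(s,w \right)} = 3$
$J{\left(b,d \right)} = -7 + b d$
$W = -6$
$J{\left(m{\left(v{\left(C{\left(-5,-3 - 2 \right)},2 \right)} \right)},7 \right)} W = \left(-7 - 21\right) \left(-6\right) = \left(-28\right) \left(-6\right) = 168$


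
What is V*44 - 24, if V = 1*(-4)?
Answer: -200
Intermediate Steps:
V = -4
V*44 - 24 = -4*44 - 24 = -176 - 24 = -200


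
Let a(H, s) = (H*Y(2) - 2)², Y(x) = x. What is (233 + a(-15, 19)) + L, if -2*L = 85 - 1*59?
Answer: 1244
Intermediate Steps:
L = -13 (L = -(85 - 1*59)/2 = -(85 - 59)/2 = -½*26 = -13)
a(H, s) = (-2 + 2*H)² (a(H, s) = (H*2 - 2)² = (2*H - 2)² = (-2 + 2*H)²)
(233 + a(-15, 19)) + L = (233 + 4*(-1 - 15)²) - 13 = (233 + 4*(-16)²) - 13 = (233 + 4*256) - 13 = (233 + 1024) - 13 = 1257 - 13 = 1244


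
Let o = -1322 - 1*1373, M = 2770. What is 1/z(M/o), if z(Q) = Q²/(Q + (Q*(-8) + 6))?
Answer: 958342/76729 ≈ 12.490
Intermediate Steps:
o = -2695 (o = -1322 - 1373 = -2695)
z(Q) = Q²/(6 - 7*Q) (z(Q) = Q²/(Q + (-8*Q + 6)) = Q²/(Q + (6 - 8*Q)) = Q²/(6 - 7*Q))
1/z(M/o) = 1/(-(2770/(-2695))²/(-6 + 7*(2770/(-2695)))) = 1/(-(2770*(-1/2695))²/(-6 + 7*(2770*(-1/2695)))) = 1/(-(-554/539)²/(-6 + 7*(-554/539))) = 1/(-1*306916/290521/(-6 - 554/77)) = 1/(-1*306916/290521/(-1016/77)) = 1/(-1*306916/290521*(-77/1016)) = 1/(76729/958342) = 958342/76729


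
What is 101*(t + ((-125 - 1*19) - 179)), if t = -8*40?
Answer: -64943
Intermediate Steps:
t = -320
101*(t + ((-125 - 1*19) - 179)) = 101*(-320 + ((-125 - 1*19) - 179)) = 101*(-320 + ((-125 - 19) - 179)) = 101*(-320 + (-144 - 179)) = 101*(-320 - 323) = 101*(-643) = -64943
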